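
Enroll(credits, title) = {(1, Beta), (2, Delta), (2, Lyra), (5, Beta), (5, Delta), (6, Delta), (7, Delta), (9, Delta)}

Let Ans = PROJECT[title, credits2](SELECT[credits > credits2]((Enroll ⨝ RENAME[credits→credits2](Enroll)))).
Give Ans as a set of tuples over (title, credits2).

{(Beta, 1), (Delta, 2), (Delta, 5), (Delta, 6), (Delta, 7)}

ρ[credits→credits2]: schema becomes (credits2, title); tuples unchanged.
Joining Enroll and RENAME[credits→credits2](Enroll) on title yields {(1, Beta, 1), (1, Beta, 5), (2, Delta, 2), (2, Delta, 5), (2, Delta, 6), (2, Delta, 7), (2, Delta, 9), (2, Lyra, 2), (5, Beta, 1), (5, Beta, 5), (5, Delta, 2), (5, Delta, 5), (5, Delta, 6), (5, Delta, 7), (5, Delta, 9), (6, Delta, 2), (6, Delta, 5), (6, Delta, 6), (6, Delta, 7), (6, Delta, 9), (7, Delta, 2), (7, Delta, 5), (7, Delta, 6), (7, Delta, 7), (7, Delta, 9), (9, Delta, 2), (9, Delta, 5), (9, Delta, 6), (9, Delta, 7), (9, Delta, 9)}.
σ[credits > credits2]: keep tuples satisfying credits > credits2 → {(5, Beta, 1), (5, Delta, 2), (6, Delta, 2), (6, Delta, 5), (7, Delta, 2), (7, Delta, 5), (7, Delta, 6), (9, Delta, 2), (9, Delta, 5), (9, Delta, 6), (9, Delta, 7)}
Keep only column(s) title, credits2 (6 duplicate(s) eliminated): {(Beta, 1), (Delta, 2), (Delta, 5), (Delta, 6), (Delta, 7)}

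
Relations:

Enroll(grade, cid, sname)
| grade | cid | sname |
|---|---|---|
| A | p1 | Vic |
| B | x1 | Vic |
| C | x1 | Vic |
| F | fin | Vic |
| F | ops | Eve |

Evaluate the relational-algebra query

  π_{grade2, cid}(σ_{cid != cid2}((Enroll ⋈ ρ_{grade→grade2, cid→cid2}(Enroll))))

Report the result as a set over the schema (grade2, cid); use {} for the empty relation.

ρ[grade→grade2, cid→cid2]: schema becomes (grade2, cid2, sname); tuples unchanged.
Enroll ⋈ ρ_{grade→grade2, cid→cid2}(Enroll) (natural join on sname): {(A, p1, Vic, A, p1), (A, p1, Vic, B, x1), (A, p1, Vic, C, x1), (A, p1, Vic, F, fin), (B, x1, Vic, A, p1), (B, x1, Vic, B, x1), (B, x1, Vic, C, x1), (B, x1, Vic, F, fin), (C, x1, Vic, A, p1), (C, x1, Vic, B, x1), (C, x1, Vic, C, x1), (C, x1, Vic, F, fin), (F, fin, Vic, A, p1), (F, fin, Vic, B, x1), (F, fin, Vic, C, x1), (F, fin, Vic, F, fin), (F, ops, Eve, F, ops)}
Filtering on cid != cid2 leaves {(A, p1, Vic, B, x1), (A, p1, Vic, C, x1), (A, p1, Vic, F, fin), (B, x1, Vic, A, p1), (B, x1, Vic, F, fin), (C, x1, Vic, A, p1), (C, x1, Vic, F, fin), (F, fin, Vic, A, p1), (F, fin, Vic, B, x1), (F, fin, Vic, C, x1)}.
π[grade2, cid]: project onto (grade2, cid) (2 duplicate(s) eliminated) → {(A, fin), (A, x1), (B, fin), (B, p1), (C, fin), (C, p1), (F, p1), (F, x1)}

{(A, fin), (A, x1), (B, fin), (B, p1), (C, fin), (C, p1), (F, p1), (F, x1)}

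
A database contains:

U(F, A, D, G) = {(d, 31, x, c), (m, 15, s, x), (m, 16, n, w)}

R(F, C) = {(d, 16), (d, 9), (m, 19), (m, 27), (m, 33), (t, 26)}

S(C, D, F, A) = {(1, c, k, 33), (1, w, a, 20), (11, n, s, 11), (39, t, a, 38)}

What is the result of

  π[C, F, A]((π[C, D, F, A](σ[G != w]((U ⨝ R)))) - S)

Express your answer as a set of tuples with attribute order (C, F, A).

{(16, d, 31), (19, m, 15), (27, m, 15), (33, m, 15), (9, d, 31)}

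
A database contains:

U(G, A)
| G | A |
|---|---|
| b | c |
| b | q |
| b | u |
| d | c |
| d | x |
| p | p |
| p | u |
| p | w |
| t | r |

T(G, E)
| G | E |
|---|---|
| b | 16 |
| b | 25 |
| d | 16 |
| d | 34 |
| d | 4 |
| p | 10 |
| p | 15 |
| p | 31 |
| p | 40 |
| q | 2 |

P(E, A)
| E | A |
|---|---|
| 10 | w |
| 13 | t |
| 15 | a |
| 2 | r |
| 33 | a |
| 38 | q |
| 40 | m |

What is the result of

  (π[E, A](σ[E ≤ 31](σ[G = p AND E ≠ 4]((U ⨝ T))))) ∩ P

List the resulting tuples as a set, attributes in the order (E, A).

{(10, w)}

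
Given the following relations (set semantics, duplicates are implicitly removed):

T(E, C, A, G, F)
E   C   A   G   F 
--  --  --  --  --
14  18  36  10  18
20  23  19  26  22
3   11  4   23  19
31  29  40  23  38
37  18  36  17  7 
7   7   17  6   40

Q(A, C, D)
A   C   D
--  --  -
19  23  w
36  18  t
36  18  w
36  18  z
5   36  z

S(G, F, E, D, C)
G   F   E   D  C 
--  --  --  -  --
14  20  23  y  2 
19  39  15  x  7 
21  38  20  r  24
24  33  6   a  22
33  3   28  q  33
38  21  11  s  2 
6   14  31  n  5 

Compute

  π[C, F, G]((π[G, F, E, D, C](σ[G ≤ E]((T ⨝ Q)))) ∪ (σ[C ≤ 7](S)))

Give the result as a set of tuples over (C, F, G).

Natural join on C, A: {(14, 18, 36, 10, 18, t), (14, 18, 36, 10, 18, w), (14, 18, 36, 10, 18, z), (20, 23, 19, 26, 22, w), (37, 18, 36, 17, 7, t), (37, 18, 36, 17, 7, w), (37, 18, 36, 17, 7, z)}
Filtering on G ≤ E leaves {(14, 18, 36, 10, 18, t), (14, 18, 36, 10, 18, w), (14, 18, 36, 10, 18, z), (37, 18, 36, 17, 7, t), (37, 18, 36, 17, 7, w), (37, 18, 36, 17, 7, z)}.
π_{G, F, E, D, C} gives {(10, 18, 14, t, 18), (10, 18, 14, w, 18), (10, 18, 14, z, 18), (17, 7, 37, t, 18), (17, 7, 37, w, 18), (17, 7, 37, z, 18)}.
Filtering on C ≤ 7 leaves {(14, 20, 23, y, 2), (19, 39, 15, x, 7), (38, 21, 11, s, 2), (6, 14, 31, n, 5)}.
Set union of the two operands is {(10, 18, 14, t, 18), (10, 18, 14, w, 18), (10, 18, 14, z, 18), (14, 20, 23, y, 2), (17, 7, 37, t, 18), (17, 7, 37, w, 18), (17, 7, 37, z, 18), (19, 39, 15, x, 7), (38, 21, 11, s, 2), (6, 14, 31, n, 5)}.
π_{C, F, G} gives {(18, 18, 10), (18, 7, 17), (2, 20, 14), (2, 21, 38), (5, 14, 6), (7, 39, 19)} (4 duplicate(s) eliminated).

{(18, 18, 10), (18, 7, 17), (2, 20, 14), (2, 21, 38), (5, 14, 6), (7, 39, 19)}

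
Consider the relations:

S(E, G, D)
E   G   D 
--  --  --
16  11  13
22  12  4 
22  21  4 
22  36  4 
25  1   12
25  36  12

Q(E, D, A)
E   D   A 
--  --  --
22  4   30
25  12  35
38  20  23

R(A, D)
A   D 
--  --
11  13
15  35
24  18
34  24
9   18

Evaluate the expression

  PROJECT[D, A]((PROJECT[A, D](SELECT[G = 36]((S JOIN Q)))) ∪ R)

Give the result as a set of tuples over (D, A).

S ⋈ Q (natural join on E, D): {(22, 12, 4, 30), (22, 21, 4, 30), (22, 36, 4, 30), (25, 1, 12, 35), (25, 36, 12, 35)}
Selection G = 36: {(22, 36, 4, 30), (25, 36, 12, 35)}
Keep only column(s) A, D: {(30, 4), (35, 12)}
Taking the union: {(11, 13), (15, 35), (24, 18), (30, 4), (34, 24), (35, 12), (9, 18)}
Keep only column(s) D, A: {(12, 35), (13, 11), (18, 24), (18, 9), (24, 34), (35, 15), (4, 30)}

{(12, 35), (13, 11), (18, 24), (18, 9), (24, 34), (35, 15), (4, 30)}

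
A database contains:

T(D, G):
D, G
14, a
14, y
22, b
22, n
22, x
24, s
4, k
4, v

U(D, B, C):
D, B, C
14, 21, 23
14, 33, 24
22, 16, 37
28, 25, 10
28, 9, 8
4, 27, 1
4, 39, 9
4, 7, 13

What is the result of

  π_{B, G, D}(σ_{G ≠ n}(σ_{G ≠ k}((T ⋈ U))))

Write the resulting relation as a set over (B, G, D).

{(16, b, 22), (16, x, 22), (21, a, 14), (21, y, 14), (27, v, 4), (33, a, 14), (33, y, 14), (39, v, 4), (7, v, 4)}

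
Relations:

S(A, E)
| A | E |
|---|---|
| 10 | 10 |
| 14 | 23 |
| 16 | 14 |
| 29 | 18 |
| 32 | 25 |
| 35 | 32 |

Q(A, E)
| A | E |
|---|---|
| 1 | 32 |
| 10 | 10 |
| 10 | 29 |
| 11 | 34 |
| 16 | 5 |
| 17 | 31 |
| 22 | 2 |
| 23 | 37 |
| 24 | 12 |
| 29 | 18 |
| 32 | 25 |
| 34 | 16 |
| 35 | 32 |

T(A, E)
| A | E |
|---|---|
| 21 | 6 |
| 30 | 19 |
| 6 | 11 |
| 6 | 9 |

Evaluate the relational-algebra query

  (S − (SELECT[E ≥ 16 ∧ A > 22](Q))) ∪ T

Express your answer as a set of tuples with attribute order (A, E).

σ[E ≥ 16 ∧ A > 22]: keep tuples satisfying E ≥ 16 ∧ A > 22 → {(23, 37), (29, 18), (32, 25), (34, 16), (35, 32)}
Difference: {(10, 10), (14, 23), (16, 14), (29, 18), (32, 25), (35, 32)} with {(23, 37), (29, 18), (32, 25), (34, 16), (35, 32)} → {(10, 10), (14, 23), (16, 14)}
Union: {(10, 10), (14, 23), (16, 14)} with {(21, 6), (30, 19), (6, 11), (6, 9)} → {(10, 10), (14, 23), (16, 14), (21, 6), (30, 19), (6, 11), (6, 9)}

{(10, 10), (14, 23), (16, 14), (21, 6), (30, 19), (6, 11), (6, 9)}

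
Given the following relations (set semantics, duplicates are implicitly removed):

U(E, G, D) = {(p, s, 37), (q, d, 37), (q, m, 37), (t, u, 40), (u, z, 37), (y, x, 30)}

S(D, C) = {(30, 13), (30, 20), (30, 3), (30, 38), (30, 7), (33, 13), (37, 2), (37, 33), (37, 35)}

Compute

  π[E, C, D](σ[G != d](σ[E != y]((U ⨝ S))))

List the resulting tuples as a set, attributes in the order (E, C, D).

Joining U and S on D yields {(p, s, 37, 2), (p, s, 37, 33), (p, s, 37, 35), (q, d, 37, 2), (q, d, 37, 33), (q, d, 37, 35), (q, m, 37, 2), (q, m, 37, 33), (q, m, 37, 35), (u, z, 37, 2), (u, z, 37, 33), (u, z, 37, 35), (y, x, 30, 13), (y, x, 30, 20), (y, x, 30, 3), (y, x, 30, 38), (y, x, 30, 7)}.
Apply σ_{E != y}; surviving tuples: {(p, s, 37, 2), (p, s, 37, 33), (p, s, 37, 35), (q, d, 37, 2), (q, d, 37, 33), (q, d, 37, 35), (q, m, 37, 2), (q, m, 37, 33), (q, m, 37, 35), (u, z, 37, 2), (u, z, 37, 33), (u, z, 37, 35)}
Apply σ_{G != d}; surviving tuples: {(p, s, 37, 2), (p, s, 37, 33), (p, s, 37, 35), (q, m, 37, 2), (q, m, 37, 33), (q, m, 37, 35), (u, z, 37, 2), (u, z, 37, 33), (u, z, 37, 35)}
π_{E, C, D} gives {(p, 2, 37), (p, 33, 37), (p, 35, 37), (q, 2, 37), (q, 33, 37), (q, 35, 37), (u, 2, 37), (u, 33, 37), (u, 35, 37)}.

{(p, 2, 37), (p, 33, 37), (p, 35, 37), (q, 2, 37), (q, 33, 37), (q, 35, 37), (u, 2, 37), (u, 33, 37), (u, 35, 37)}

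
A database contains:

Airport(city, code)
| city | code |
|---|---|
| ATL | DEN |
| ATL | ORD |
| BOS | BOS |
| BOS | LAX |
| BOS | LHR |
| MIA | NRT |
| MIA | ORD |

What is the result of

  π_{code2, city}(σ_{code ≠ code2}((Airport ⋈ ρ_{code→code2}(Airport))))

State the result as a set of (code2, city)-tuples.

ρ[code→code2]: schema becomes (city, code2); tuples unchanged.
Natural join on city: {(ATL, DEN, DEN), (ATL, DEN, ORD), (ATL, ORD, DEN), (ATL, ORD, ORD), (BOS, BOS, BOS), (BOS, BOS, LAX), (BOS, BOS, LHR), (BOS, LAX, BOS), (BOS, LAX, LAX), (BOS, LAX, LHR), (BOS, LHR, BOS), (BOS, LHR, LAX), (BOS, LHR, LHR), (MIA, NRT, NRT), (MIA, NRT, ORD), (MIA, ORD, NRT), (MIA, ORD, ORD)}
Filtering on code ≠ code2 leaves {(ATL, DEN, ORD), (ATL, ORD, DEN), (BOS, BOS, LAX), (BOS, BOS, LHR), (BOS, LAX, BOS), (BOS, LAX, LHR), (BOS, LHR, BOS), (BOS, LHR, LAX), (MIA, NRT, ORD), (MIA, ORD, NRT)}.
Projecting to code2, city (3 duplicate(s) eliminated): {(BOS, BOS), (DEN, ATL), (LAX, BOS), (LHR, BOS), (NRT, MIA), (ORD, ATL), (ORD, MIA)}

{(BOS, BOS), (DEN, ATL), (LAX, BOS), (LHR, BOS), (NRT, MIA), (ORD, ATL), (ORD, MIA)}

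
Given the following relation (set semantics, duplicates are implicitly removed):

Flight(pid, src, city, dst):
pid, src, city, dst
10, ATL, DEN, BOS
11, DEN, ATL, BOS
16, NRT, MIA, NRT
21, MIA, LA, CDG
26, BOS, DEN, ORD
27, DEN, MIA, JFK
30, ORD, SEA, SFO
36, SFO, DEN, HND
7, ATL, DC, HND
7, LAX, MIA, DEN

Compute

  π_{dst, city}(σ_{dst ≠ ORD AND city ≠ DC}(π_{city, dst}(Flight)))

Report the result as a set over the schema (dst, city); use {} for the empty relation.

Projecting to city, dst: {(ATL, BOS), (DC, HND), (DEN, BOS), (DEN, HND), (DEN, ORD), (LA, CDG), (MIA, DEN), (MIA, JFK), (MIA, NRT), (SEA, SFO)}
Selection dst ≠ ORD AND city ≠ DC: {(ATL, BOS), (DEN, BOS), (DEN, HND), (LA, CDG), (MIA, DEN), (MIA, JFK), (MIA, NRT), (SEA, SFO)}
Projecting to dst, city: {(BOS, ATL), (BOS, DEN), (CDG, LA), (DEN, MIA), (HND, DEN), (JFK, MIA), (NRT, MIA), (SFO, SEA)}

{(BOS, ATL), (BOS, DEN), (CDG, LA), (DEN, MIA), (HND, DEN), (JFK, MIA), (NRT, MIA), (SFO, SEA)}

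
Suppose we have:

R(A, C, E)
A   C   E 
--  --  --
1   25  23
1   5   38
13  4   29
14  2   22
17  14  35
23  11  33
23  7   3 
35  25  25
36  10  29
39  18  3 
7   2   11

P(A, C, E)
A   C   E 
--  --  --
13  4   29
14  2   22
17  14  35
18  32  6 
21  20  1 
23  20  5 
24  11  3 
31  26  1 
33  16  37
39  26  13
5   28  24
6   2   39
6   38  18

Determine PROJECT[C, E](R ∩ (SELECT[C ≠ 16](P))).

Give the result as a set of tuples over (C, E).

{(14, 35), (2, 22), (4, 29)}

Apply σ_{C ≠ 16}; surviving tuples: {(13, 4, 29), (14, 2, 22), (17, 14, 35), (18, 32, 6), (21, 20, 1), (23, 20, 5), (24, 11, 3), (31, 26, 1), (39, 26, 13), (5, 28, 24), (6, 2, 39), (6, 38, 18)}
Intersection: {(1, 25, 23), (1, 5, 38), (13, 4, 29), (14, 2, 22), (17, 14, 35), (23, 11, 33), (23, 7, 3), (35, 25, 25), (36, 10, 29), (39, 18, 3), (7, 2, 11)} with {(13, 4, 29), (14, 2, 22), (17, 14, 35), (18, 32, 6), (21, 20, 1), (23, 20, 5), (24, 11, 3), (31, 26, 1), (39, 26, 13), (5, 28, 24), (6, 2, 39), (6, 38, 18)} → {(13, 4, 29), (14, 2, 22), (17, 14, 35)}
Projecting to C, E: {(14, 35), (2, 22), (4, 29)}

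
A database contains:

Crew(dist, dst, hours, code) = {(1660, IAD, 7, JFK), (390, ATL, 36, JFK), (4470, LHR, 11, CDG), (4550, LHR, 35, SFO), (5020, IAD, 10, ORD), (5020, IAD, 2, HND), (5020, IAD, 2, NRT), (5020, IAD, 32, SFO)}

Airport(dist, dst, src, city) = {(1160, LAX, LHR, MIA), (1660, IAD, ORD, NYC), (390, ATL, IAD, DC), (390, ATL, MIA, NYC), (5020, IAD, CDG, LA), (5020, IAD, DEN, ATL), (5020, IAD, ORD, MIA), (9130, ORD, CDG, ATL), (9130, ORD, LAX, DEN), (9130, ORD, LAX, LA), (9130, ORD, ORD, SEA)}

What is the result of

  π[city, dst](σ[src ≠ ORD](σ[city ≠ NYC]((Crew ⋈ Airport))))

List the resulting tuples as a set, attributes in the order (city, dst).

{(ATL, IAD), (DC, ATL), (LA, IAD)}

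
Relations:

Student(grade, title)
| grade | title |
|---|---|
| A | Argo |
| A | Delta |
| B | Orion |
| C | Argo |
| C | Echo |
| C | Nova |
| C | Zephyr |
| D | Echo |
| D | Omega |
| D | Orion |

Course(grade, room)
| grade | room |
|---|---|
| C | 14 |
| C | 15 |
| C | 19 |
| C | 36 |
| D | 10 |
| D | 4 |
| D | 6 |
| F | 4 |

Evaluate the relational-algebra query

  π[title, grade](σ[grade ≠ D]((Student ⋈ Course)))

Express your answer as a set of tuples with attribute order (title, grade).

Student ⋈ Course (natural join on grade): {(C, Argo, 14), (C, Argo, 15), (C, Argo, 19), (C, Argo, 36), (C, Echo, 14), (C, Echo, 15), (C, Echo, 19), (C, Echo, 36), (C, Nova, 14), (C, Nova, 15), (C, Nova, 19), (C, Nova, 36), (C, Zephyr, 14), (C, Zephyr, 15), (C, Zephyr, 19), (C, Zephyr, 36), (D, Echo, 10), (D, Echo, 4), (D, Echo, 6), (D, Omega, 10), (D, Omega, 4), (D, Omega, 6), (D, Orion, 10), (D, Orion, 4), (D, Orion, 6)}
Filtering on grade ≠ D leaves {(C, Argo, 14), (C, Argo, 15), (C, Argo, 19), (C, Argo, 36), (C, Echo, 14), (C, Echo, 15), (C, Echo, 19), (C, Echo, 36), (C, Nova, 14), (C, Nova, 15), (C, Nova, 19), (C, Nova, 36), (C, Zephyr, 14), (C, Zephyr, 15), (C, Zephyr, 19), (C, Zephyr, 36)}.
Projecting to title, grade (12 duplicate(s) eliminated): {(Argo, C), (Echo, C), (Nova, C), (Zephyr, C)}

{(Argo, C), (Echo, C), (Nova, C), (Zephyr, C)}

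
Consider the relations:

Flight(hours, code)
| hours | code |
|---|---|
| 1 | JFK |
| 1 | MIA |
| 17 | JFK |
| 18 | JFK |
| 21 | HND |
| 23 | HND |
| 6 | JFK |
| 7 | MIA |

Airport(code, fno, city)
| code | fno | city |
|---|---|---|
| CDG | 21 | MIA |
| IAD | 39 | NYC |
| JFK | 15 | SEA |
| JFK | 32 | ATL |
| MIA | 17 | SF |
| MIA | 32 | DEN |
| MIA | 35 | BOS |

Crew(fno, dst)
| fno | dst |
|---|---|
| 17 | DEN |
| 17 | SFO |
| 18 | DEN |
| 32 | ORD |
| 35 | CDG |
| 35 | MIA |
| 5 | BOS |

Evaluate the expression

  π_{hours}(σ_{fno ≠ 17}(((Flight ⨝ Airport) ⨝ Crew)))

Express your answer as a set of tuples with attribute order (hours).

Flight ⋈ Airport (natural join on code): {(1, JFK, 15, SEA), (1, JFK, 32, ATL), (1, MIA, 17, SF), (1, MIA, 32, DEN), (1, MIA, 35, BOS), (17, JFK, 15, SEA), (17, JFK, 32, ATL), (18, JFK, 15, SEA), (18, JFK, 32, ATL), (6, JFK, 15, SEA), (6, JFK, 32, ATL), (7, MIA, 17, SF), (7, MIA, 32, DEN), (7, MIA, 35, BOS)}
(Flight ⨝ Airport) ⋈ Crew (natural join on fno): {(1, JFK, 32, ATL, ORD), (1, MIA, 17, SF, DEN), (1, MIA, 17, SF, SFO), (1, MIA, 32, DEN, ORD), (1, MIA, 35, BOS, CDG), (1, MIA, 35, BOS, MIA), (17, JFK, 32, ATL, ORD), (18, JFK, 32, ATL, ORD), (6, JFK, 32, ATL, ORD), (7, MIA, 17, SF, DEN), (7, MIA, 17, SF, SFO), (7, MIA, 32, DEN, ORD), (7, MIA, 35, BOS, CDG), (7, MIA, 35, BOS, MIA)}
Apply σ_{fno ≠ 17}; surviving tuples: {(1, JFK, 32, ATL, ORD), (1, MIA, 32, DEN, ORD), (1, MIA, 35, BOS, CDG), (1, MIA, 35, BOS, MIA), (17, JFK, 32, ATL, ORD), (18, JFK, 32, ATL, ORD), (6, JFK, 32, ATL, ORD), (7, MIA, 32, DEN, ORD), (7, MIA, 35, BOS, CDG), (7, MIA, 35, BOS, MIA)}
Keep only column(s) hours (5 duplicate(s) eliminated): {1, 17, 18, 6, 7}

{1, 17, 18, 6, 7}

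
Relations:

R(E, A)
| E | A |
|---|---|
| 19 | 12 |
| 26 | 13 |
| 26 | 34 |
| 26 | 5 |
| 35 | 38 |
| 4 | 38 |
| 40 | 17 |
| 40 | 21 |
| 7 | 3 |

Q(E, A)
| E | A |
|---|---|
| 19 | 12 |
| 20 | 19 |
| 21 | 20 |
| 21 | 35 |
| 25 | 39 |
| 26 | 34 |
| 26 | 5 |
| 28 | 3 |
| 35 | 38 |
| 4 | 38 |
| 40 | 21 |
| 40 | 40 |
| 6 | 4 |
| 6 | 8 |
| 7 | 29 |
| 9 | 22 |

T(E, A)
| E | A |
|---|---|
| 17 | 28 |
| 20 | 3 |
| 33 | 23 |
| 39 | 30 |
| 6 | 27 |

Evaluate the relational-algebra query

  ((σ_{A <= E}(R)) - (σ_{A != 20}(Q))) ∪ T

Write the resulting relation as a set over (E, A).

{(17, 28), (20, 3), (26, 13), (33, 23), (39, 30), (40, 17), (6, 27), (7, 3)}

σ[A <= E]: keep tuples satisfying A <= E → {(19, 12), (26, 13), (26, 5), (40, 17), (40, 21), (7, 3)}
σ[A != 20]: keep tuples satisfying A != 20 → {(19, 12), (20, 19), (21, 35), (25, 39), (26, 34), (26, 5), (28, 3), (35, 38), (4, 38), (40, 21), (40, 40), (6, 4), (6, 8), (7, 29), (9, 22)}
Taking the difference: {(26, 13), (40, 17), (7, 3)}
Taking the union: {(17, 28), (20, 3), (26, 13), (33, 23), (39, 30), (40, 17), (6, 27), (7, 3)}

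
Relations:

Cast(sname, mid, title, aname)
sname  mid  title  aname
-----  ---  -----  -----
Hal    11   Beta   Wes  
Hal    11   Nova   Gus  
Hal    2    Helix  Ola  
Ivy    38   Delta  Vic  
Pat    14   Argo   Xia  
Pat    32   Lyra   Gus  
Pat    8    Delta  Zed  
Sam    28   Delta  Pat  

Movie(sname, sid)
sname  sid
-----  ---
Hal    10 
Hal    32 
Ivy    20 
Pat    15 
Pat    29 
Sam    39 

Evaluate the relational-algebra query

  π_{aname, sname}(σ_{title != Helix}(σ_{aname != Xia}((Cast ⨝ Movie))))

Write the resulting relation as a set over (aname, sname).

{(Gus, Hal), (Gus, Pat), (Pat, Sam), (Vic, Ivy), (Wes, Hal), (Zed, Pat)}

Cast ⋈ Movie (natural join on sname): {(Hal, 11, Beta, Wes, 10), (Hal, 11, Beta, Wes, 32), (Hal, 11, Nova, Gus, 10), (Hal, 11, Nova, Gus, 32), (Hal, 2, Helix, Ola, 10), (Hal, 2, Helix, Ola, 32), (Ivy, 38, Delta, Vic, 20), (Pat, 14, Argo, Xia, 15), (Pat, 14, Argo, Xia, 29), (Pat, 32, Lyra, Gus, 15), (Pat, 32, Lyra, Gus, 29), (Pat, 8, Delta, Zed, 15), (Pat, 8, Delta, Zed, 29), (Sam, 28, Delta, Pat, 39)}
Selection aname != Xia: {(Hal, 11, Beta, Wes, 10), (Hal, 11, Beta, Wes, 32), (Hal, 11, Nova, Gus, 10), (Hal, 11, Nova, Gus, 32), (Hal, 2, Helix, Ola, 10), (Hal, 2, Helix, Ola, 32), (Ivy, 38, Delta, Vic, 20), (Pat, 32, Lyra, Gus, 15), (Pat, 32, Lyra, Gus, 29), (Pat, 8, Delta, Zed, 15), (Pat, 8, Delta, Zed, 29), (Sam, 28, Delta, Pat, 39)}
Selection title != Helix: {(Hal, 11, Beta, Wes, 10), (Hal, 11, Beta, Wes, 32), (Hal, 11, Nova, Gus, 10), (Hal, 11, Nova, Gus, 32), (Ivy, 38, Delta, Vic, 20), (Pat, 32, Lyra, Gus, 15), (Pat, 32, Lyra, Gus, 29), (Pat, 8, Delta, Zed, 15), (Pat, 8, Delta, Zed, 29), (Sam, 28, Delta, Pat, 39)}
π[aname, sname]: project onto (aname, sname) (4 duplicate(s) eliminated) → {(Gus, Hal), (Gus, Pat), (Pat, Sam), (Vic, Ivy), (Wes, Hal), (Zed, Pat)}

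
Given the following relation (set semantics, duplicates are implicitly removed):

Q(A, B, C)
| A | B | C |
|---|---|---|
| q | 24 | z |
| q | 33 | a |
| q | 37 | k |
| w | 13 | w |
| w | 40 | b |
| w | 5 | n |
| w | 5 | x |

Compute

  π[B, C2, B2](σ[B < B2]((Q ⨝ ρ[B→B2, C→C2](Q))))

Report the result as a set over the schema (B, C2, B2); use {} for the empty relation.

ρ[B→B2, C→C2]: schema becomes (A, B2, C2); tuples unchanged.
Q ⋈ ρ[B→B2, C→C2](Q) (natural join on A): {(q, 24, z, 24, z), (q, 24, z, 33, a), (q, 24, z, 37, k), (q, 33, a, 24, z), (q, 33, a, 33, a), (q, 33, a, 37, k), (q, 37, k, 24, z), (q, 37, k, 33, a), (q, 37, k, 37, k), (w, 13, w, 13, w), (w, 13, w, 40, b), (w, 13, w, 5, n), (w, 13, w, 5, x), (w, 40, b, 13, w), (w, 40, b, 40, b), (w, 40, b, 5, n), (w, 40, b, 5, x), (w, 5, n, 13, w), (w, 5, n, 40, b), (w, 5, n, 5, n), (w, 5, n, 5, x), (w, 5, x, 13, w), (w, 5, x, 40, b), (w, 5, x, 5, n), (w, 5, x, 5, x)}
Filtering on B < B2 leaves {(q, 24, z, 33, a), (q, 24, z, 37, k), (q, 33, a, 37, k), (w, 13, w, 40, b), (w, 5, n, 13, w), (w, 5, n, 40, b), (w, 5, x, 13, w), (w, 5, x, 40, b)}.
π[B, C2, B2]: project onto (B, C2, B2) (2 duplicate(s) eliminated) → {(13, b, 40), (24, a, 33), (24, k, 37), (33, k, 37), (5, b, 40), (5, w, 13)}

{(13, b, 40), (24, a, 33), (24, k, 37), (33, k, 37), (5, b, 40), (5, w, 13)}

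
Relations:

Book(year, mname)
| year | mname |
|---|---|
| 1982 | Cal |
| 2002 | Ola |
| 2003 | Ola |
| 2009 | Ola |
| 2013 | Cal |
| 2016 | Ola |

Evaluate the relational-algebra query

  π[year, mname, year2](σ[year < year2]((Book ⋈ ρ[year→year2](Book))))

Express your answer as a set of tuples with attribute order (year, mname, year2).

ρ[year→year2]: schema becomes (year2, mname); tuples unchanged.
Book ⋈ ρ[year→year2](Book) (natural join on mname): {(1982, Cal, 1982), (1982, Cal, 2013), (2002, Ola, 2002), (2002, Ola, 2003), (2002, Ola, 2009), (2002, Ola, 2016), (2003, Ola, 2002), (2003, Ola, 2003), (2003, Ola, 2009), (2003, Ola, 2016), (2009, Ola, 2002), (2009, Ola, 2003), (2009, Ola, 2009), (2009, Ola, 2016), (2013, Cal, 1982), (2013, Cal, 2013), (2016, Ola, 2002), (2016, Ola, 2003), (2016, Ola, 2009), (2016, Ola, 2016)}
Filtering on year < year2 leaves {(1982, Cal, 2013), (2002, Ola, 2003), (2002, Ola, 2009), (2002, Ola, 2016), (2003, Ola, 2009), (2003, Ola, 2016), (2009, Ola, 2016)}.
Keep only column(s) year, mname, year2: {(1982, Cal, 2013), (2002, Ola, 2003), (2002, Ola, 2009), (2002, Ola, 2016), (2003, Ola, 2009), (2003, Ola, 2016), (2009, Ola, 2016)}

{(1982, Cal, 2013), (2002, Ola, 2003), (2002, Ola, 2009), (2002, Ola, 2016), (2003, Ola, 2009), (2003, Ola, 2016), (2009, Ola, 2016)}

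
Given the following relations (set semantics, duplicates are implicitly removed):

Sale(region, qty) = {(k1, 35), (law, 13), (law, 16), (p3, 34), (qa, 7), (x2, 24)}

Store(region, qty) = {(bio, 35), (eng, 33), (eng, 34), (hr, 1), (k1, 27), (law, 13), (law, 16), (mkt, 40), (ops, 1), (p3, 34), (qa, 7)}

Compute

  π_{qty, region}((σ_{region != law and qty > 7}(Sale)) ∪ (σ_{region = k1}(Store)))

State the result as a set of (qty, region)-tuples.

σ[region != law and qty > 7]: keep tuples satisfying region != law and qty > 7 → {(k1, 35), (p3, 34), (x2, 24)}
σ[region = k1]: keep tuples satisfying region = k1 → {(k1, 27)}
Taking the union: {(k1, 27), (k1, 35), (p3, 34), (x2, 24)}
Projecting to qty, region: {(24, x2), (27, k1), (34, p3), (35, k1)}

{(24, x2), (27, k1), (34, p3), (35, k1)}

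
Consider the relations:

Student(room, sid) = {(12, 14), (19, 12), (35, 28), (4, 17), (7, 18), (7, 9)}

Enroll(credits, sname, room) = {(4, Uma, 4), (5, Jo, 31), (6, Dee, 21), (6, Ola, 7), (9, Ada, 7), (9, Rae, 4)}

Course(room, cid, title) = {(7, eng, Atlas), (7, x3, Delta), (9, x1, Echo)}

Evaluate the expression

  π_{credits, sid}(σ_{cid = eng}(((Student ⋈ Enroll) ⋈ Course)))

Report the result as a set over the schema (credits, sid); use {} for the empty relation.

{(6, 18), (6, 9), (9, 18), (9, 9)}

Student ⋈ Enroll (natural join on room): {(4, 17, 4, Uma), (4, 17, 9, Rae), (7, 18, 6, Ola), (7, 18, 9, Ada), (7, 9, 6, Ola), (7, 9, 9, Ada)}
(Student ⋈ Enroll) ⋈ Course (natural join on room): {(7, 18, 6, Ola, eng, Atlas), (7, 18, 6, Ola, x3, Delta), (7, 18, 9, Ada, eng, Atlas), (7, 18, 9, Ada, x3, Delta), (7, 9, 6, Ola, eng, Atlas), (7, 9, 6, Ola, x3, Delta), (7, 9, 9, Ada, eng, Atlas), (7, 9, 9, Ada, x3, Delta)}
σ[cid = eng]: keep tuples satisfying cid = eng → {(7, 18, 6, Ola, eng, Atlas), (7, 18, 9, Ada, eng, Atlas), (7, 9, 6, Ola, eng, Atlas), (7, 9, 9, Ada, eng, Atlas)}
π_{credits, sid} gives {(6, 18), (6, 9), (9, 18), (9, 9)}.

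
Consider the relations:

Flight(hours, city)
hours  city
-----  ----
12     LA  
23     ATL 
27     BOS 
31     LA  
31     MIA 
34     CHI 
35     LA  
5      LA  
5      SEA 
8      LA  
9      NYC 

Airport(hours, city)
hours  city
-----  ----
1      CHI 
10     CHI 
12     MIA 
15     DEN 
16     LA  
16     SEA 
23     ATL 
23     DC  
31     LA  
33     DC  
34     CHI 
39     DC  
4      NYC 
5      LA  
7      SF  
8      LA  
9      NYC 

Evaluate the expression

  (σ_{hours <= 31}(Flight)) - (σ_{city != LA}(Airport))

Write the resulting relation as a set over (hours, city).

Apply σ_{hours <= 31}; surviving tuples: {(12, LA), (23, ATL), (27, BOS), (31, LA), (31, MIA), (5, LA), (5, SEA), (8, LA), (9, NYC)}
Apply σ_{city != LA}; surviving tuples: {(1, CHI), (10, CHI), (12, MIA), (15, DEN), (16, SEA), (23, ATL), (23, DC), (33, DC), (34, CHI), (39, DC), (4, NYC), (7, SF), (9, NYC)}
Difference: {(12, LA), (23, ATL), (27, BOS), (31, LA), (31, MIA), (5, LA), (5, SEA), (8, LA), (9, NYC)} with {(1, CHI), (10, CHI), (12, MIA), (15, DEN), (16, SEA), (23, ATL), (23, DC), (33, DC), (34, CHI), (39, DC), (4, NYC), (7, SF), (9, NYC)} → {(12, LA), (27, BOS), (31, LA), (31, MIA), (5, LA), (5, SEA), (8, LA)}

{(12, LA), (27, BOS), (31, LA), (31, MIA), (5, LA), (5, SEA), (8, LA)}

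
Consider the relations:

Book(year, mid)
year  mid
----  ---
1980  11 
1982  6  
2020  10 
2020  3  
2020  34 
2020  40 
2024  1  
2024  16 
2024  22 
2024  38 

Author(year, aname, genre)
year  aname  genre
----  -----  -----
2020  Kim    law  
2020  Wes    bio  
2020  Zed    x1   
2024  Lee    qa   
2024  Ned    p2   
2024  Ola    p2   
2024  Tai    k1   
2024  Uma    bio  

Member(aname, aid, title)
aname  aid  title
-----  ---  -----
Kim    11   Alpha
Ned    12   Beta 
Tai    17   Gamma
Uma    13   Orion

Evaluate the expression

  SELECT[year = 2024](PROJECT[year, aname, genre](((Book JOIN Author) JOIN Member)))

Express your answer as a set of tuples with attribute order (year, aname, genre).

{(2024, Ned, p2), (2024, Tai, k1), (2024, Uma, bio)}

Book ⋈ Author (natural join on year): {(2020, 10, Kim, law), (2020, 10, Wes, bio), (2020, 10, Zed, x1), (2020, 3, Kim, law), (2020, 3, Wes, bio), (2020, 3, Zed, x1), (2020, 34, Kim, law), (2020, 34, Wes, bio), (2020, 34, Zed, x1), (2020, 40, Kim, law), (2020, 40, Wes, bio), (2020, 40, Zed, x1), (2024, 1, Lee, qa), (2024, 1, Ned, p2), (2024, 1, Ola, p2), (2024, 1, Tai, k1), (2024, 1, Uma, bio), (2024, 16, Lee, qa), (2024, 16, Ned, p2), (2024, 16, Ola, p2), (2024, 16, Tai, k1), (2024, 16, Uma, bio), (2024, 22, Lee, qa), (2024, 22, Ned, p2), (2024, 22, Ola, p2), (2024, 22, Tai, k1), (2024, 22, Uma, bio), (2024, 38, Lee, qa), (2024, 38, Ned, p2), (2024, 38, Ola, p2), (2024, 38, Tai, k1), (2024, 38, Uma, bio)}
(Book JOIN Author) ⋈ Member (natural join on aname): {(2020, 10, Kim, law, 11, Alpha), (2020, 3, Kim, law, 11, Alpha), (2020, 34, Kim, law, 11, Alpha), (2020, 40, Kim, law, 11, Alpha), (2024, 1, Ned, p2, 12, Beta), (2024, 1, Tai, k1, 17, Gamma), (2024, 1, Uma, bio, 13, Orion), (2024, 16, Ned, p2, 12, Beta), (2024, 16, Tai, k1, 17, Gamma), (2024, 16, Uma, bio, 13, Orion), (2024, 22, Ned, p2, 12, Beta), (2024, 22, Tai, k1, 17, Gamma), (2024, 22, Uma, bio, 13, Orion), (2024, 38, Ned, p2, 12, Beta), (2024, 38, Tai, k1, 17, Gamma), (2024, 38, Uma, bio, 13, Orion)}
π[year, aname, genre]: project onto (year, aname, genre) (12 duplicate(s) eliminated) → {(2020, Kim, law), (2024, Ned, p2), (2024, Tai, k1), (2024, Uma, bio)}
Apply σ_{year = 2024}; surviving tuples: {(2024, Ned, p2), (2024, Tai, k1), (2024, Uma, bio)}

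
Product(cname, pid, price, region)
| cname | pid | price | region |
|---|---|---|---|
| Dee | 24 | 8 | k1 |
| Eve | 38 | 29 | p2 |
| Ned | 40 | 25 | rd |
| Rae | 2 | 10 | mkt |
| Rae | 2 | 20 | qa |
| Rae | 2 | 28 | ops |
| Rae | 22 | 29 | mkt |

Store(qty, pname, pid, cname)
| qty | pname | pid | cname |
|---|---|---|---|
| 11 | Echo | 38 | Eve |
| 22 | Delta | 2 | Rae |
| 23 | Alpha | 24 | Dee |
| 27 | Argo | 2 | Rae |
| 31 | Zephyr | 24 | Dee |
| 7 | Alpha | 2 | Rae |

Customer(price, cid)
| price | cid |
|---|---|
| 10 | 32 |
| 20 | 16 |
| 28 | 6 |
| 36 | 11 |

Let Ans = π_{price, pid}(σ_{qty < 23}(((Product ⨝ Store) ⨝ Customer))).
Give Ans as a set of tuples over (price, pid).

{(10, 2), (20, 2), (28, 2)}

Joining Product and Store on cname, pid yields {(Dee, 24, 8, k1, 23, Alpha), (Dee, 24, 8, k1, 31, Zephyr), (Eve, 38, 29, p2, 11, Echo), (Rae, 2, 10, mkt, 22, Delta), (Rae, 2, 10, mkt, 27, Argo), (Rae, 2, 10, mkt, 7, Alpha), (Rae, 2, 20, qa, 22, Delta), (Rae, 2, 20, qa, 27, Argo), (Rae, 2, 20, qa, 7, Alpha), (Rae, 2, 28, ops, 22, Delta), (Rae, 2, 28, ops, 27, Argo), (Rae, 2, 28, ops, 7, Alpha)}.
Joining (Product ⨝ Store) and Customer on price yields {(Rae, 2, 10, mkt, 22, Delta, 32), (Rae, 2, 10, mkt, 27, Argo, 32), (Rae, 2, 10, mkt, 7, Alpha, 32), (Rae, 2, 20, qa, 22, Delta, 16), (Rae, 2, 20, qa, 27, Argo, 16), (Rae, 2, 20, qa, 7, Alpha, 16), (Rae, 2, 28, ops, 22, Delta, 6), (Rae, 2, 28, ops, 27, Argo, 6), (Rae, 2, 28, ops, 7, Alpha, 6)}.
Filtering on qty < 23 leaves {(Rae, 2, 10, mkt, 22, Delta, 32), (Rae, 2, 10, mkt, 7, Alpha, 32), (Rae, 2, 20, qa, 22, Delta, 16), (Rae, 2, 20, qa, 7, Alpha, 16), (Rae, 2, 28, ops, 22, Delta, 6), (Rae, 2, 28, ops, 7, Alpha, 6)}.
Projecting to price, pid (3 duplicate(s) eliminated): {(10, 2), (20, 2), (28, 2)}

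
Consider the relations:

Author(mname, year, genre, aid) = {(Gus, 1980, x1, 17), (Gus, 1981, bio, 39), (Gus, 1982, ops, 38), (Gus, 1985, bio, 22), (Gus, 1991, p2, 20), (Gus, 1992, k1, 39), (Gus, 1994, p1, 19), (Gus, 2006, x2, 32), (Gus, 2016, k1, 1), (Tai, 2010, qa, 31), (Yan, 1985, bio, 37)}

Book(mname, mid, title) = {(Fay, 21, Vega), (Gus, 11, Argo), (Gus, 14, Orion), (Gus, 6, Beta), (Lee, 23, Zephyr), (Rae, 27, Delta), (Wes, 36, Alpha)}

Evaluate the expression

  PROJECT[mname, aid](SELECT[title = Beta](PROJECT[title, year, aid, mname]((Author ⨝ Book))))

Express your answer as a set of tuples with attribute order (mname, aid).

{(Gus, 1), (Gus, 17), (Gus, 19), (Gus, 20), (Gus, 22), (Gus, 32), (Gus, 38), (Gus, 39)}

Joining Author and Book on mname yields {(Gus, 1980, x1, 17, 11, Argo), (Gus, 1980, x1, 17, 14, Orion), (Gus, 1980, x1, 17, 6, Beta), (Gus, 1981, bio, 39, 11, Argo), (Gus, 1981, bio, 39, 14, Orion), (Gus, 1981, bio, 39, 6, Beta), (Gus, 1982, ops, 38, 11, Argo), (Gus, 1982, ops, 38, 14, Orion), (Gus, 1982, ops, 38, 6, Beta), (Gus, 1985, bio, 22, 11, Argo), (Gus, 1985, bio, 22, 14, Orion), (Gus, 1985, bio, 22, 6, Beta), (Gus, 1991, p2, 20, 11, Argo), (Gus, 1991, p2, 20, 14, Orion), (Gus, 1991, p2, 20, 6, Beta), (Gus, 1992, k1, 39, 11, Argo), (Gus, 1992, k1, 39, 14, Orion), (Gus, 1992, k1, 39, 6, Beta), (Gus, 1994, p1, 19, 11, Argo), (Gus, 1994, p1, 19, 14, Orion), (Gus, 1994, p1, 19, 6, Beta), (Gus, 2006, x2, 32, 11, Argo), (Gus, 2006, x2, 32, 14, Orion), (Gus, 2006, x2, 32, 6, Beta), (Gus, 2016, k1, 1, 11, Argo), (Gus, 2016, k1, 1, 14, Orion), (Gus, 2016, k1, 1, 6, Beta)}.
Keep only column(s) title, year, aid, mname: {(Argo, 1980, 17, Gus), (Argo, 1981, 39, Gus), (Argo, 1982, 38, Gus), (Argo, 1985, 22, Gus), (Argo, 1991, 20, Gus), (Argo, 1992, 39, Gus), (Argo, 1994, 19, Gus), (Argo, 2006, 32, Gus), (Argo, 2016, 1, Gus), (Beta, 1980, 17, Gus), (Beta, 1981, 39, Gus), (Beta, 1982, 38, Gus), (Beta, 1985, 22, Gus), (Beta, 1991, 20, Gus), (Beta, 1992, 39, Gus), (Beta, 1994, 19, Gus), (Beta, 2006, 32, Gus), (Beta, 2016, 1, Gus), (Orion, 1980, 17, Gus), (Orion, 1981, 39, Gus), (Orion, 1982, 38, Gus), (Orion, 1985, 22, Gus), (Orion, 1991, 20, Gus), (Orion, 1992, 39, Gus), (Orion, 1994, 19, Gus), (Orion, 2006, 32, Gus), (Orion, 2016, 1, Gus)}
σ[title = Beta]: keep tuples satisfying title = Beta → {(Beta, 1980, 17, Gus), (Beta, 1981, 39, Gus), (Beta, 1982, 38, Gus), (Beta, 1985, 22, Gus), (Beta, 1991, 20, Gus), (Beta, 1992, 39, Gus), (Beta, 1994, 19, Gus), (Beta, 2006, 32, Gus), (Beta, 2016, 1, Gus)}
Keep only column(s) mname, aid (1 duplicate(s) eliminated): {(Gus, 1), (Gus, 17), (Gus, 19), (Gus, 20), (Gus, 22), (Gus, 32), (Gus, 38), (Gus, 39)}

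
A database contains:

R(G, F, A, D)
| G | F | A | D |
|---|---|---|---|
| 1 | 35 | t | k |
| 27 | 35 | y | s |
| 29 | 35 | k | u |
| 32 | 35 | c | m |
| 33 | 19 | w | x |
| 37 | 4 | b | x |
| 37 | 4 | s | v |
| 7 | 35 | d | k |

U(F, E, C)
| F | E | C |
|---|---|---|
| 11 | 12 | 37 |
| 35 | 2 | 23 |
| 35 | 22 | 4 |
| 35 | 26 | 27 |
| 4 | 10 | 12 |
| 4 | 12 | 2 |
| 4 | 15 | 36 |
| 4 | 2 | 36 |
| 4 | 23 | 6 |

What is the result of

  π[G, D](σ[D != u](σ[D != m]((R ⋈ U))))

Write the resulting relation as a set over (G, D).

Natural join on F: {(1, 35, t, k, 2, 23), (1, 35, t, k, 22, 4), (1, 35, t, k, 26, 27), (27, 35, y, s, 2, 23), (27, 35, y, s, 22, 4), (27, 35, y, s, 26, 27), (29, 35, k, u, 2, 23), (29, 35, k, u, 22, 4), (29, 35, k, u, 26, 27), (32, 35, c, m, 2, 23), (32, 35, c, m, 22, 4), (32, 35, c, m, 26, 27), (37, 4, b, x, 10, 12), (37, 4, b, x, 12, 2), (37, 4, b, x, 15, 36), (37, 4, b, x, 2, 36), (37, 4, b, x, 23, 6), (37, 4, s, v, 10, 12), (37, 4, s, v, 12, 2), (37, 4, s, v, 15, 36), (37, 4, s, v, 2, 36), (37, 4, s, v, 23, 6), (7, 35, d, k, 2, 23), (7, 35, d, k, 22, 4), (7, 35, d, k, 26, 27)}
Selection D != m: {(1, 35, t, k, 2, 23), (1, 35, t, k, 22, 4), (1, 35, t, k, 26, 27), (27, 35, y, s, 2, 23), (27, 35, y, s, 22, 4), (27, 35, y, s, 26, 27), (29, 35, k, u, 2, 23), (29, 35, k, u, 22, 4), (29, 35, k, u, 26, 27), (37, 4, b, x, 10, 12), (37, 4, b, x, 12, 2), (37, 4, b, x, 15, 36), (37, 4, b, x, 2, 36), (37, 4, b, x, 23, 6), (37, 4, s, v, 10, 12), (37, 4, s, v, 12, 2), (37, 4, s, v, 15, 36), (37, 4, s, v, 2, 36), (37, 4, s, v, 23, 6), (7, 35, d, k, 2, 23), (7, 35, d, k, 22, 4), (7, 35, d, k, 26, 27)}
Selection D != u: {(1, 35, t, k, 2, 23), (1, 35, t, k, 22, 4), (1, 35, t, k, 26, 27), (27, 35, y, s, 2, 23), (27, 35, y, s, 22, 4), (27, 35, y, s, 26, 27), (37, 4, b, x, 10, 12), (37, 4, b, x, 12, 2), (37, 4, b, x, 15, 36), (37, 4, b, x, 2, 36), (37, 4, b, x, 23, 6), (37, 4, s, v, 10, 12), (37, 4, s, v, 12, 2), (37, 4, s, v, 15, 36), (37, 4, s, v, 2, 36), (37, 4, s, v, 23, 6), (7, 35, d, k, 2, 23), (7, 35, d, k, 22, 4), (7, 35, d, k, 26, 27)}
π_{G, D} gives {(1, k), (27, s), (37, v), (37, x), (7, k)} (14 duplicate(s) eliminated).

{(1, k), (27, s), (37, v), (37, x), (7, k)}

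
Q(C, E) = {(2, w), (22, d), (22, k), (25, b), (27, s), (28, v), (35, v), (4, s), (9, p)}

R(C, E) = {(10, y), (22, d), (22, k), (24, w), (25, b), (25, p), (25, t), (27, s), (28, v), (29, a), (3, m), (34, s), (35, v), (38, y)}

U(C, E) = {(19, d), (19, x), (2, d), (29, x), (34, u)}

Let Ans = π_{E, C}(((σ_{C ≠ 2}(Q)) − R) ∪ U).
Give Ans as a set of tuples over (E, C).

Selection C ≠ 2: {(22, d), (22, k), (25, b), (27, s), (28, v), (35, v), (4, s), (9, p)}
Set difference of the two operands is {(4, s), (9, p)}.
Set union of the two operands is {(19, d), (19, x), (2, d), (29, x), (34, u), (4, s), (9, p)}.
Keep only column(s) E, C: {(d, 19), (d, 2), (p, 9), (s, 4), (u, 34), (x, 19), (x, 29)}

{(d, 19), (d, 2), (p, 9), (s, 4), (u, 34), (x, 19), (x, 29)}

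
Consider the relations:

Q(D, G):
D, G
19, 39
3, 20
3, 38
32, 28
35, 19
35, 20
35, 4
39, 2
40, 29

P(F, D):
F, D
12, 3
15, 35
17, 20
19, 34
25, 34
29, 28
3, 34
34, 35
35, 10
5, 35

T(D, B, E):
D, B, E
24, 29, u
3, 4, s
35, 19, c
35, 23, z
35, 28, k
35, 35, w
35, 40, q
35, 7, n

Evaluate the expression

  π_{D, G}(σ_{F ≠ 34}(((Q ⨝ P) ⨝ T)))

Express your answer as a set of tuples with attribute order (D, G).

{(3, 20), (3, 38), (35, 19), (35, 20), (35, 4)}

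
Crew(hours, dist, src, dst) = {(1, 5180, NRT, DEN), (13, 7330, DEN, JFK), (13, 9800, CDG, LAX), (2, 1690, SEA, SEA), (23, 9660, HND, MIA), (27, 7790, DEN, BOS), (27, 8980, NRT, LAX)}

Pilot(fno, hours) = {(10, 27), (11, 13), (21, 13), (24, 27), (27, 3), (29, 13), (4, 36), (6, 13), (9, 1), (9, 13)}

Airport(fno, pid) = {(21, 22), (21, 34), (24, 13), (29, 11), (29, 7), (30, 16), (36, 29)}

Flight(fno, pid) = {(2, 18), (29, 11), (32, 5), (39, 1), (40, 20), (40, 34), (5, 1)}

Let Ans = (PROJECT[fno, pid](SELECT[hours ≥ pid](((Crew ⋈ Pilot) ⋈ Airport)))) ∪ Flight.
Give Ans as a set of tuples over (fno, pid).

Joining Crew and Pilot on hours yields {(1, 5180, NRT, DEN, 9), (13, 7330, DEN, JFK, 11), (13, 7330, DEN, JFK, 21), (13, 7330, DEN, JFK, 29), (13, 7330, DEN, JFK, 6), (13, 7330, DEN, JFK, 9), (13, 9800, CDG, LAX, 11), (13, 9800, CDG, LAX, 21), (13, 9800, CDG, LAX, 29), (13, 9800, CDG, LAX, 6), (13, 9800, CDG, LAX, 9), (27, 7790, DEN, BOS, 10), (27, 7790, DEN, BOS, 24), (27, 8980, NRT, LAX, 10), (27, 8980, NRT, LAX, 24)}.
Joining (Crew ⋈ Pilot) and Airport on fno yields {(13, 7330, DEN, JFK, 21, 22), (13, 7330, DEN, JFK, 21, 34), (13, 7330, DEN, JFK, 29, 11), (13, 7330, DEN, JFK, 29, 7), (13, 9800, CDG, LAX, 21, 22), (13, 9800, CDG, LAX, 21, 34), (13, 9800, CDG, LAX, 29, 11), (13, 9800, CDG, LAX, 29, 7), (27, 7790, DEN, BOS, 24, 13), (27, 8980, NRT, LAX, 24, 13)}.
Apply σ_{hours ≥ pid}; surviving tuples: {(13, 7330, DEN, JFK, 29, 11), (13, 7330, DEN, JFK, 29, 7), (13, 9800, CDG, LAX, 29, 11), (13, 9800, CDG, LAX, 29, 7), (27, 7790, DEN, BOS, 24, 13), (27, 8980, NRT, LAX, 24, 13)}
π_{fno, pid} gives {(24, 13), (29, 11), (29, 7)} (3 duplicate(s) eliminated).
Set union of the two operands is {(2, 18), (24, 13), (29, 11), (29, 7), (32, 5), (39, 1), (40, 20), (40, 34), (5, 1)}.

{(2, 18), (24, 13), (29, 11), (29, 7), (32, 5), (39, 1), (40, 20), (40, 34), (5, 1)}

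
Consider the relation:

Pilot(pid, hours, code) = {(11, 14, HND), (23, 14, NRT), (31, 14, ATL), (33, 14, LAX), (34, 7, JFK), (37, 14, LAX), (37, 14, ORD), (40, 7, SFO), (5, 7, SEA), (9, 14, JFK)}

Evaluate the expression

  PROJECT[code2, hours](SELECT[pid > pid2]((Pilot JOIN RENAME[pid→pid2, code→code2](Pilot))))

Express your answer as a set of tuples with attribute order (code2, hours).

{(ATL, 14), (HND, 14), (JFK, 14), (JFK, 7), (LAX, 14), (NRT, 14), (SEA, 7)}

ρ[pid→pid2, code→code2]: schema becomes (pid2, hours, code2); tuples unchanged.
Joining Pilot and RENAME[pid→pid2, code→code2](Pilot) on hours yields {(11, 14, HND, 11, HND), (11, 14, HND, 23, NRT), (11, 14, HND, 31, ATL), (11, 14, HND, 33, LAX), (11, 14, HND, 37, LAX), (11, 14, HND, 37, ORD), (11, 14, HND, 9, JFK), (23, 14, NRT, 11, HND), (23, 14, NRT, 23, NRT), (23, 14, NRT, 31, ATL), (23, 14, NRT, 33, LAX), (23, 14, NRT, 37, LAX), (23, 14, NRT, 37, ORD), (23, 14, NRT, 9, JFK), (31, 14, ATL, 11, HND), (31, 14, ATL, 23, NRT), (31, 14, ATL, 31, ATL), (31, 14, ATL, 33, LAX), (31, 14, ATL, 37, LAX), (31, 14, ATL, 37, ORD), (31, 14, ATL, 9, JFK), (33, 14, LAX, 11, HND), (33, 14, LAX, 23, NRT), (33, 14, LAX, 31, ATL), (33, 14, LAX, 33, LAX), (33, 14, LAX, 37, LAX), (33, 14, LAX, 37, ORD), (33, 14, LAX, 9, JFK), (34, 7, JFK, 34, JFK), (34, 7, JFK, 40, SFO), (34, 7, JFK, 5, SEA), (37, 14, LAX, 11, HND), (37, 14, LAX, 23, NRT), (37, 14, LAX, 31, ATL), (37, 14, LAX, 33, LAX), (37, 14, LAX, 37, LAX), (37, 14, LAX, 37, ORD), (37, 14, LAX, 9, JFK), (37, 14, ORD, 11, HND), (37, 14, ORD, 23, NRT), (37, 14, ORD, 31, ATL), (37, 14, ORD, 33, LAX), (37, 14, ORD, 37, LAX), (37, 14, ORD, 37, ORD), (37, 14, ORD, 9, JFK), (40, 7, SFO, 34, JFK), (40, 7, SFO, 40, SFO), (40, 7, SFO, 5, SEA), (5, 7, SEA, 34, JFK), (5, 7, SEA, 40, SFO), (5, 7, SEA, 5, SEA), (9, 14, JFK, 11, HND), (9, 14, JFK, 23, NRT), (9, 14, JFK, 31, ATL), (9, 14, JFK, 33, LAX), (9, 14, JFK, 37, LAX), (9, 14, JFK, 37, ORD), (9, 14, JFK, 9, JFK)}.
Apply σ_{pid > pid2}; surviving tuples: {(11, 14, HND, 9, JFK), (23, 14, NRT, 11, HND), (23, 14, NRT, 9, JFK), (31, 14, ATL, 11, HND), (31, 14, ATL, 23, NRT), (31, 14, ATL, 9, JFK), (33, 14, LAX, 11, HND), (33, 14, LAX, 23, NRT), (33, 14, LAX, 31, ATL), (33, 14, LAX, 9, JFK), (34, 7, JFK, 5, SEA), (37, 14, LAX, 11, HND), (37, 14, LAX, 23, NRT), (37, 14, LAX, 31, ATL), (37, 14, LAX, 33, LAX), (37, 14, LAX, 9, JFK), (37, 14, ORD, 11, HND), (37, 14, ORD, 23, NRT), (37, 14, ORD, 31, ATL), (37, 14, ORD, 33, LAX), (37, 14, ORD, 9, JFK), (40, 7, SFO, 34, JFK), (40, 7, SFO, 5, SEA)}
π[code2, hours]: project onto (code2, hours) (16 duplicate(s) eliminated) → {(ATL, 14), (HND, 14), (JFK, 14), (JFK, 7), (LAX, 14), (NRT, 14), (SEA, 7)}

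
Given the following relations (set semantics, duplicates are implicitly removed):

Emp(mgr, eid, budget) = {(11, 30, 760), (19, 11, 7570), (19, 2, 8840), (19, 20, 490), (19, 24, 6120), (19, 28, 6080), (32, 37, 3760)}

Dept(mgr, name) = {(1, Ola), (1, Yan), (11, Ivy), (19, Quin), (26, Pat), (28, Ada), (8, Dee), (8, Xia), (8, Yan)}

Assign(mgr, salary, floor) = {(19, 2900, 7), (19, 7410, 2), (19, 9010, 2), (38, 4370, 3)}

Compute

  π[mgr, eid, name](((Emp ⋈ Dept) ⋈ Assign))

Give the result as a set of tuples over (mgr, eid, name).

{(19, 11, Quin), (19, 2, Quin), (19, 20, Quin), (19, 24, Quin), (19, 28, Quin)}

Joining Emp and Dept on mgr yields {(11, 30, 760, Ivy), (19, 11, 7570, Quin), (19, 2, 8840, Quin), (19, 20, 490, Quin), (19, 24, 6120, Quin), (19, 28, 6080, Quin)}.
Joining (Emp ⋈ Dept) and Assign on mgr yields {(19, 11, 7570, Quin, 2900, 7), (19, 11, 7570, Quin, 7410, 2), (19, 11, 7570, Quin, 9010, 2), (19, 2, 8840, Quin, 2900, 7), (19, 2, 8840, Quin, 7410, 2), (19, 2, 8840, Quin, 9010, 2), (19, 20, 490, Quin, 2900, 7), (19, 20, 490, Quin, 7410, 2), (19, 20, 490, Quin, 9010, 2), (19, 24, 6120, Quin, 2900, 7), (19, 24, 6120, Quin, 7410, 2), (19, 24, 6120, Quin, 9010, 2), (19, 28, 6080, Quin, 2900, 7), (19, 28, 6080, Quin, 7410, 2), (19, 28, 6080, Quin, 9010, 2)}.
π_{mgr, eid, name} gives {(19, 11, Quin), (19, 2, Quin), (19, 20, Quin), (19, 24, Quin), (19, 28, Quin)} (10 duplicate(s) eliminated).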